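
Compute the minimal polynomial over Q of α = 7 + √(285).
m_α(x) = x^2 - 14x - 236

From α - 7 = √(285), squaring gives (α - 7)^2 = 285, i.e. α^2 - 14α + 49 = 285, so α^2 - 14α - 236 = 0. The discriminant of x^2 - 14x - 236 is (-14)^2 - 4·(-236) = 196 + 944 = 1140, and 4·(285) is not a perfect square in Q since 285 is squarefree and ≠ 1. Hence x^2 - 14x - 236 is irreducible over Q and is the minimal polynomial of α.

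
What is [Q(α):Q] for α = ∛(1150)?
[Q(α):Q] = 3

The minimal polynomial of α is x^3 - 1150, irreducible over Q since 1150 is not a perfect cube (so x^3 - 1150 has no rational root). Hence [Q(α):Q] = deg(m_α) = 3.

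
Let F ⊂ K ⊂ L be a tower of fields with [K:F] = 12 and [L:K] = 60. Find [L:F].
[L:F] = 720

The tower law says that for any tower of field extensions F ⊂ K ⊂ L with finite degrees, [L:F] = [L:K] · [K:F]. Here this gives [L:F] = 60 · 12 = 720.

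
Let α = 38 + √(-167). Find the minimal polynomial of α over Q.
m_α(x) = x^2 - 76x + 1611

From α - 38 = √(-167), squaring gives (α - 38)^2 = -167, i.e. α^2 - 76α + 1444 = -167, so α^2 - 76α + 1611 = 0. The discriminant of x^2 - 76x + 1611 is (-76)^2 - 4·(1611) = 5776 - 6444 = -668, and 4·(-167) is not a perfect square in Q since -167 is squarefree and ≠ 1. Hence x^2 - 76x + 1611 is irreducible over Q and is the minimal polynomial of α.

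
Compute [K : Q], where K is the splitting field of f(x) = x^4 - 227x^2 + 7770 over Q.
[K : Q] = 4

Solving the quadratic in x^2: x^2 = (227 ± √(227^2 - 4·7770))/2 = (227 ± √20449)/2 = (227 ± 143)/2, giving x^2 = 185 or x^2 = 42. So f(x) = (x^2 - 185)(x^2 - 42) and the roots of f are ±√185, ±√42. Hence the splitting field is K = Q(√185, √42). Since 185 and 42 are distinct squarefree integers > 1, their product 7770 is not a perfect square, so √42 ∉ Q(√185). By the tower law [K:Q] = [Q(√185,√42):Q(√185)] · [Q(√185):Q] = 2 · 2 = 4.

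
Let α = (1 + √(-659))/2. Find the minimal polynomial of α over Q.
m_α(x) = x^2 - x + 165

From 2α - 1 = √(-659), squaring gives (2α - 1)^2 = -659, i.e. 4α^2 - 4α + 1 = -659, so α^2 - α + (1 + 659)/4 = 0. Since -659 ≡ 1 (mod 4), (1 + 659)/4 = 165 ∈ Z. The polynomial x^2 - x + 165 has discriminant 1 - 4·(165) = -659, which is not a perfect square in Q (d = -659 is squarefree and ≠ 1), so x^2 - x + 165 is irreducible over Q. It is the minimal polynomial of α.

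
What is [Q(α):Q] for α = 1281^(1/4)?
[Q(α):Q] = 4

α is a root of x^4 - 1281. By Eisenstein's criterion at the prime p = 3 (which divides the constant term 1281 but p^2 = 9 does not, since 1281 is squarefree), x^4 - 1281 is irreducible over Q. Hence [Q(α):Q] = 4.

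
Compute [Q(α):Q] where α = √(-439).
[Q(α):Q] = 2

[Q(α):Q] equals the degree of the minimal polynomial of α. Here α^2 = -439 and x^2 + 439 is irreducible (d = -439 is squarefree, ≠ 1, hence not a square), so deg(m_α) = 2. Thus [Q(α):Q] = 2.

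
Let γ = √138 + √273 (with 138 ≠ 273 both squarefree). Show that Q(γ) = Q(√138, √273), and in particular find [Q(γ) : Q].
[Q(γ) : Q] = 4 (equivalently, Q(γ) = Q(√138, √273))

Obviously Q(γ) ⊆ Q(√138, √273), and [Q(√138, √273):Q] = 4 (since 138, 273 are distinct squarefree integers > 1 with 37674 not a perfect square). To show equality we compute the minimal polynomial of γ. From γ = √138 + √273: γ^2 = 138 + 2√(37674) + 273 = 411 + 2√(37674), so γ^2 - 411 = 2√(37674); squaring, (γ^2 - 411)^2 = 4·37674, i.e. γ^4 - 822γ^2 + 168921 - 150696 = 0, i.e. γ^4 - 822γ^2 + 18225 = 0. So γ is a root of x^4 - 822x^2 + 18225. This polynomial is irreducible over Q: it has no rational root (each ±√138 ± √273 is irrational), and any factorization into two quadratics over Q would force √(37674) ∈ Q (pairing opposite roots) or √138, √273 ∈ Q (other pairings), all impossible. Hence [Q(γ):Q] = 4 = [Q(√138, √273):Q], so Q(γ) = Q(√138, √273).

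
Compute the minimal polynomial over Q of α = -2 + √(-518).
m_α(x) = x^2 + 4x + 522

From α + 2 = √(-518), squaring gives (α + 2)^2 = -518, i.e. α^2 + 4α + 4 = -518, so α^2 + 4α + 522 = 0. The discriminant of x^2 + 4x + 522 is (4)^2 - 4·(522) = 16 - 2088 = -2072, and 4·(-518) is not a perfect square in Q since -518 is squarefree and ≠ 1. Hence x^2 + 4x + 522 is irreducible over Q and is the minimal polynomial of α.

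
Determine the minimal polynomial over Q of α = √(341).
m_α(x) = x^2 - 341

α satisfies α^2 - 341 = 0, so x^2 - 341 annihilates α. Since d = 341 is squarefree and ≠ 1, it is not a perfect square in Q, so x^2 - 341 has no rational root and is therefore irreducible over Q (a degree-2 polynomial over a field is irreducible iff it has no root). Hence m_α(x) = x^2 - 341.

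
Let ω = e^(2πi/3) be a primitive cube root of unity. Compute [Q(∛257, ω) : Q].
[Q(∛257, ω) : Q] = 6

[Q(∛257):Q] = 3 (min poly x^3 - 257, irreducible since 257 is not a perfect cube). [Q(ω):Q] = 2 (min poly x^2 + x + 1). Since Q(∛257) ⊂ R and ω ∉ R, we have ω ∉ Q(∛257), so x^2 + x + 1 remains irreducible over Q(∛257) and [Q(∛257, ω) : Q(∛257)] = 2. By the tower law, [Q(∛257, ω) : Q] = 3 · 2 = 6. (In fact Q(∛257, ω) is the splitting field of x^3 - 257 over Q.)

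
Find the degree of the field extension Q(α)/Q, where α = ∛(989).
[Q(α):Q] = 3

The minimal polynomial of α is x^3 - 989, irreducible over Q since 989 is not a perfect cube (so x^3 - 989 has no rational root). Hence [Q(α):Q] = deg(m_α) = 3.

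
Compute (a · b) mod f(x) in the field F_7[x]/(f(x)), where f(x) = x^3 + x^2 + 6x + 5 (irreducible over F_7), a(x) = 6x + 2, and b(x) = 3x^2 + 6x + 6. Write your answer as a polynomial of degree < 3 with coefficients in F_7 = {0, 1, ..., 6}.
a · b ≡ 3x^2 + 3x + 6 (mod f(x))

Multiply in F_7[x]: a(x)·b(x) = (6x + 2)·(3x^2 + 6x + 6) = 4x^3 + 6x + 5. This has degree ≥ 3, so divide by f(x) over F_7: 4x^3 + 6x + 5 = (4)·(x^3 + x^2 + 6x + 5) + (3x^2 + 3x + 6). Hence a·b ≡ 3x^2 + 3x + 6 (mod f). (F_7[x]/(f) is a field with 7^3 = 343 elements since f is irreducible of degree 3.)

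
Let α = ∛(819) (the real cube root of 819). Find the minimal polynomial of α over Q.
m_α(x) = x^3 - 819

α satisfies α^3 = 819, so x^3 - 819 annihilates α. By the rational root test, a rational root p/q (in lowest terms) of x^3 - 819 would satisfy p^3 = 819 q^3, forcing q = 1 and p^3 = 819; but 819 is not a perfect cube, contradiction. A monic cubic over Q with no rational root is irreducible (any nontrivial factorization would include a linear factor). Hence x^3 - 819 is the minimal polynomial of α, and in particular [Q(α):Q] = 3.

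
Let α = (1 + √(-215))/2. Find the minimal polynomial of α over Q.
m_α(x) = x^2 - x + 54

From 2α - 1 = √(-215), squaring gives (2α - 1)^2 = -215, i.e. 4α^2 - 4α + 1 = -215, so α^2 - α + (1 + 215)/4 = 0. Since -215 ≡ 1 (mod 4), (1 + 215)/4 = 54 ∈ Z. The polynomial x^2 - x + 54 has discriminant 1 - 4·(54) = -215, which is not a perfect square in Q (d = -215 is squarefree and ≠ 1), so x^2 - x + 54 is irreducible over Q. It is the minimal polynomial of α.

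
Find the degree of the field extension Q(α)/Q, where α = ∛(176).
[Q(α):Q] = 3

The minimal polynomial of α is x^3 - 176, irreducible over Q since 176 is not a perfect cube (so x^3 - 176 has no rational root). Hence [Q(α):Q] = deg(m_α) = 3.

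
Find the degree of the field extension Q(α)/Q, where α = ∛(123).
[Q(α):Q] = 3

The minimal polynomial of α is x^3 - 123, irreducible over Q since 123 is not a perfect cube (so x^3 - 123 has no rational root). Hence [Q(α):Q] = deg(m_α) = 3.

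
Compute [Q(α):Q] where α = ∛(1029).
[Q(α):Q] = 3

The minimal polynomial of α is x^3 - 1029, irreducible over Q since 1029 is not a perfect cube (so x^3 - 1029 has no rational root). Hence [Q(α):Q] = deg(m_α) = 3.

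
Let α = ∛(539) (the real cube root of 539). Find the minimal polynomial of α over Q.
m_α(x) = x^3 - 539

α satisfies α^3 = 539, so x^3 - 539 annihilates α. By the rational root test, a rational root p/q (in lowest terms) of x^3 - 539 would satisfy p^3 = 539 q^3, forcing q = 1 and p^3 = 539; but 539 is not a perfect cube, contradiction. A monic cubic over Q with no rational root is irreducible (any nontrivial factorization would include a linear factor). Hence x^3 - 539 is the minimal polynomial of α, and in particular [Q(α):Q] = 3.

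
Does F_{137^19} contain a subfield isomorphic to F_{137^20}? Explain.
No: F_{137^20} is not a subfield of F_{137^19}

F_{p^m} embeds in F_{p^n} iff m | n. Here 20 ∤ 19 (since 19 = 0·20 + 19 with remainder 19 ≠ 0), so F_{137^20} is not a subfield of F_{137^19}. Equivalently: if it were, the tower law would give 20 = [F_{137^20}:F_137] dividing [F_{137^19}:F_137] = 19, contradiction.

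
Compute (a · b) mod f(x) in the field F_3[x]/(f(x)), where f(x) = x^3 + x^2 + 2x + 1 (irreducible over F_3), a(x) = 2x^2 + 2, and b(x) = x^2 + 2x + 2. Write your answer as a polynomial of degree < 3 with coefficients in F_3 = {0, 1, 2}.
a · b ≡ x + 2 (mod f(x))

Multiply in F_3[x]: a(x)·b(x) = (2x^2 + 2)·(x^2 + 2x + 2) = 2x^4 + x^3 + x + 1. This has degree ≥ 3, so divide by f(x) over F_3: 2x^4 + x^3 + x + 1 = (2x + 2)·(x^3 + x^2 + 2x + 1) + (x + 2). Hence a·b ≡ x + 2 (mod f). (F_3[x]/(f) is a field with 3^3 = 27 elements since f is irreducible of degree 3.)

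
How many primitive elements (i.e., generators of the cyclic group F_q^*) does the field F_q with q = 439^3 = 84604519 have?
There are φ(84604518) = 26516160 primitive elements

F_q^* is cyclic of order q - 1 = 84604518. A cyclic group of order m has exactly φ(m) generators. Here m = 84604518 = 2 · 3^2 · 31^2 · 67 · 73, so the number of primitive elements is φ(84604518) = 26516160.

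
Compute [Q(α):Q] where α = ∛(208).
[Q(α):Q] = 3

The minimal polynomial of α is x^3 - 208, irreducible over Q since 208 is not a perfect cube (so x^3 - 208 has no rational root). Hence [Q(α):Q] = deg(m_α) = 3.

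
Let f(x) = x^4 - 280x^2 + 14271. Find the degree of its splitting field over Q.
[K : Q] = 4

Solving the quadratic in x^2: x^2 = (280 ± √(280^2 - 4·14271))/2 = (280 ± √21316)/2 = (280 ± 146)/2, giving x^2 = 213 or x^2 = 67. So f(x) = (x^2 - 213)(x^2 - 67) and the roots of f are ±√213, ±√67. Hence the splitting field is K = Q(√213, √67). Since 213 and 67 are distinct squarefree integers > 1, their product 14271 is not a perfect square, so √67 ∉ Q(√213). By the tower law [K:Q] = [Q(√213,√67):Q(√213)] · [Q(√213):Q] = 2 · 2 = 4.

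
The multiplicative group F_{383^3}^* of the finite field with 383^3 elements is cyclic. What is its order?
|F_{383^3}^*| = 56181886

F_{383^3} has 383^3 = 56181887 elements; its multiplicative group consists of all nonzero elements, so |F_{383^3}^*| = 56181887 - 1 = 56181886. (It is cyclic since any finite subgroup of the multiplicative group of a field is cyclic.)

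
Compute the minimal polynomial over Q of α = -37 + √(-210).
m_α(x) = x^2 + 74x + 1579

From α + 37 = √(-210), squaring gives (α + 37)^2 = -210, i.e. α^2 + 74α + 1369 = -210, so α^2 + 74α + 1579 = 0. The discriminant of x^2 + 74x + 1579 is (74)^2 - 4·(1579) = 5476 - 6316 = -840, and 4·(-210) is not a perfect square in Q since -210 is squarefree and ≠ 1. Hence x^2 + 74x + 1579 is irreducible over Q and is the minimal polynomial of α.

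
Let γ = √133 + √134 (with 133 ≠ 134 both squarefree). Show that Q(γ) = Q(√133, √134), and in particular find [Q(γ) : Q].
[Q(γ) : Q] = 4 (equivalently, Q(γ) = Q(√133, √134))

Obviously Q(γ) ⊆ Q(√133, √134), and [Q(√133, √134):Q] = 4 (since 133, 134 are distinct squarefree integers > 1 with 17822 not a perfect square). To show equality we compute the minimal polynomial of γ. From γ = √133 + √134: γ^2 = 133 + 2√(17822) + 134 = 267 + 2√(17822), so γ^2 - 267 = 2√(17822); squaring, (γ^2 - 267)^2 = 4·17822, i.e. γ^4 - 534γ^2 + 71289 - 71288 = 0, i.e. γ^4 - 534γ^2 + 1 = 0. So γ is a root of x^4 - 534x^2 + 1. This polynomial is irreducible over Q: it has no rational root (each ±√133 ± √134 is irrational), and any factorization into two quadratics over Q would force √(17822) ∈ Q (pairing opposite roots) or √133, √134 ∈ Q (other pairings), all impossible. Hence [Q(γ):Q] = 4 = [Q(√133, √134):Q], so Q(γ) = Q(√133, √134).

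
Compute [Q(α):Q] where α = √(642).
[Q(α):Q] = 2

[Q(α):Q] equals the degree of the minimal polynomial of α. Here α^2 = 642 and x^2 - 642 is irreducible (d = 642 is squarefree, ≠ 1, hence not a square), so deg(m_α) = 2. Thus [Q(α):Q] = 2.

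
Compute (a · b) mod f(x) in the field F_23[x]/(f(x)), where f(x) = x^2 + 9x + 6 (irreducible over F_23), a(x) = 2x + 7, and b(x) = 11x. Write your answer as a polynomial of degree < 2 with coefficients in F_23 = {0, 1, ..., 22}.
a · b ≡ 17x + 6 (mod f(x))

Multiply in F_23[x]: a(x)·b(x) = (2x + 7)·(11x) = 22x^2 + 8x. This has degree ≥ 2, so divide by f(x) over F_23: 22x^2 + 8x = (22)·(x^2 + 9x + 6) + (17x + 6). Hence a·b ≡ 17x + 6 (mod f). (F_23[x]/(f) is a field with 23^2 = 529 elements since f is irreducible of degree 2.)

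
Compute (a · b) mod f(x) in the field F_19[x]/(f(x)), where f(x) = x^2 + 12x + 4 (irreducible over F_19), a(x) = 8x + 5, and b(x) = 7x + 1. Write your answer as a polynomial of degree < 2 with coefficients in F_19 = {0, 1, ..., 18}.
a · b ≡ 17x + 9 (mod f(x))

Multiply in F_19[x]: a(x)·b(x) = (8x + 5)·(7x + 1) = 18x^2 + 5x + 5. This has degree ≥ 2, so divide by f(x) over F_19: 18x^2 + 5x + 5 = (18)·(x^2 + 12x + 4) + (17x + 9). Hence a·b ≡ 17x + 9 (mod f). (F_19[x]/(f) is a field with 19^2 = 361 elements since f is irreducible of degree 2.)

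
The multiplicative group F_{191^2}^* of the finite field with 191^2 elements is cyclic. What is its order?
|F_{191^2}^*| = 36480

F_{191^2} has 191^2 = 36481 elements; its multiplicative group consists of all nonzero elements, so |F_{191^2}^*| = 36481 - 1 = 36480. (It is cyclic since any finite subgroup of the multiplicative group of a field is cyclic.)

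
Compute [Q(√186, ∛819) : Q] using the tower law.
[Q(√186, ∛819) : Q] = 6

Let L = Q(√186, ∛819). Since Q(√186) ⊂ L and [Q(√186):Q] = 2, the tower law gives 2 | [L:Q]. Likewise Q(∛819) ⊂ L with [Q(∛819):Q] = 3 (because 819 is not a perfect cube), so 3 | [L:Q]. As gcd(2,3) = 1, [L:Q] is divisible by 6. Conversely L is generated over Q by √186 and ∛819, so [L:Q] ≤ 2·3 = 6. Therefore [Q(√186, ∛819) : Q] = 6.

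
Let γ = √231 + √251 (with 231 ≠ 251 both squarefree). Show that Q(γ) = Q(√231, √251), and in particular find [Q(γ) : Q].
[Q(γ) : Q] = 4 (equivalently, Q(γ) = Q(√231, √251))

Obviously Q(γ) ⊆ Q(√231, √251), and [Q(√231, √251):Q] = 4 (since 231, 251 are distinct squarefree integers > 1 with 57981 not a perfect square). To show equality we compute the minimal polynomial of γ. From γ = √231 + √251: γ^2 = 231 + 2√(57981) + 251 = 482 + 2√(57981), so γ^2 - 482 = 2√(57981); squaring, (γ^2 - 482)^2 = 4·57981, i.e. γ^4 - 964γ^2 + 232324 - 231924 = 0, i.e. γ^4 - 964γ^2 + 400 = 0. So γ is a root of x^4 - 964x^2 + 400. This polynomial is irreducible over Q: it has no rational root (each ±√231 ± √251 is irrational), and any factorization into two quadratics over Q would force √(57981) ∈ Q (pairing opposite roots) or √231, √251 ∈ Q (other pairings), all impossible. Hence [Q(γ):Q] = 4 = [Q(√231, √251):Q], so Q(γ) = Q(√231, √251).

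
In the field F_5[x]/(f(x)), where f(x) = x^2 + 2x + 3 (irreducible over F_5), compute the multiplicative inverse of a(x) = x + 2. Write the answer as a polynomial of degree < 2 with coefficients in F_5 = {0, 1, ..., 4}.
a(x)^(-1) ≡ 3x (mod f(x))

Since f is irreducible over F_5, F_5[x]/(f) is a field and a(x) ≠ 0 has an inverse. Apply the extended Euclidean algorithm to f(x) and a(x) in F_5[x]: f(x) = (x)·a(x) + (3). The last nonzero remainder is the constant 3 = gcd(f, a) in F_5. Back-substituting through the division chain expresses 3 = s(x)·a(x) + t(x)·f(x) with s(x) ≡ 4x (mod f), so (4x)·a(x) ≡ 3 (mod f). Multiplying by 3^(-1) ≡ 2 in F_5 gives a(x)^(-1) ≡ 2·(4x) ≡ 3x (mod f). Check: (x + 2)·(3x) = 3x^2 + x ≡ 1 (mod x^2 + 2x + 3).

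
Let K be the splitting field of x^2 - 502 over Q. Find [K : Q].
[K : Q] = 2

f(x) = x^2 - 502 factors as (x - √502)(x + √502). The splitting field is K = Q(√502). Since 502 is squarefree and > 1, it is not a perfect square, so x^2 - 502 is irreducible over Q and [Q(√502) : Q] = 2. Hence [K : Q] = 2.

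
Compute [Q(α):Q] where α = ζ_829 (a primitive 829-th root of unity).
[Q(α):Q] = 828

The minimal polynomial of ζ_829 over Q is the 829-th cyclotomic polynomial Φ_829(x), which is irreducible over Q and has degree φ(829) = 828. Hence [Q(α):Q] = φ(829) = 828.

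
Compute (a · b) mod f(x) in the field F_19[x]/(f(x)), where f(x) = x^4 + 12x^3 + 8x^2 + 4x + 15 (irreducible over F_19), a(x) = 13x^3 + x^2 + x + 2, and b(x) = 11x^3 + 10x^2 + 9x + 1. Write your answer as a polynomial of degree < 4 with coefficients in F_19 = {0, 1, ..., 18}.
a · b ≡ 8x^3 + 18x^2 + 5x + 5 (mod f(x))

Multiply in F_19[x]: a(x)·b(x) = (13x^3 + x^2 + x + 2)·(11x^3 + 10x^2 + 9x + 1) = 10x^6 + 8x^5 + 5x^4 + 16x^3 + 11x^2 + 2. This has degree ≥ 4, so divide by f(x) over F_19: 10x^6 + 8x^5 + 5x^4 + 16x^3 + 11x^2 + 2 = (10x^2 + 2x + 15)·(x^4 + 12x^3 + 8x^2 + 4x + 15) + (8x^3 + 18x^2 + 5x + 5). Hence a·b ≡ 8x^3 + 18x^2 + 5x + 5 (mod f). (F_19[x]/(f) is a field with 19^4 = 130321 elements since f is irreducible of degree 4.)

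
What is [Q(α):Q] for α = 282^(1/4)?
[Q(α):Q] = 4

α is a root of x^4 - 282. By Eisenstein's criterion at the prime p = 2 (which divides the constant term 282 but p^2 = 4 does not, since 282 is squarefree), x^4 - 282 is irreducible over Q. Hence [Q(α):Q] = 4.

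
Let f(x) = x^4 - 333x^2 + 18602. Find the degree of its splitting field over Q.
[K : Q] = 4

Solving the quadratic in x^2: x^2 = (333 ± √(333^2 - 4·18602))/2 = (333 ± √36481)/2 = (333 ± 191)/2, giving x^2 = 71 or x^2 = 262. So f(x) = (x^2 - 71)(x^2 - 262) and the roots of f are ±√71, ±√262. Hence the splitting field is K = Q(√71, √262). Since 71 and 262 are distinct squarefree integers > 1, their product 18602 is not a perfect square, so √262 ∉ Q(√71). By the tower law [K:Q] = [Q(√71,√262):Q(√71)] · [Q(√71):Q] = 2 · 2 = 4.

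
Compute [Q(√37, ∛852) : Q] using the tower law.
[Q(√37, ∛852) : Q] = 6

Let L = Q(√37, ∛852). Since Q(√37) ⊂ L and [Q(√37):Q] = 2, the tower law gives 2 | [L:Q]. Likewise Q(∛852) ⊂ L with [Q(∛852):Q] = 3 (because 852 is not a perfect cube), so 3 | [L:Q]. As gcd(2,3) = 1, [L:Q] is divisible by 6. Conversely L is generated over Q by √37 and ∛852, so [L:Q] ≤ 2·3 = 6. Therefore [Q(√37, ∛852) : Q] = 6.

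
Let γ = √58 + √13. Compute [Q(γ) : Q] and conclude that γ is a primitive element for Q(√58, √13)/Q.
[Q(γ) : Q] = 4 (equivalently, Q(γ) = Q(√58, √13))

Obviously Q(γ) ⊆ Q(√58, √13), and [Q(√58, √13):Q] = 4 (since 58, 13 are distinct squarefree integers > 1 with 754 not a perfect square). To show equality we compute the minimal polynomial of γ. From γ = √58 + √13: γ^2 = 58 + 2√(754) + 13 = 71 + 2√(754), so γ^2 - 71 = 2√(754); squaring, (γ^2 - 71)^2 = 4·754, i.e. γ^4 - 142γ^2 + 5041 - 3016 = 0, i.e. γ^4 - 142γ^2 + 2025 = 0. So γ is a root of x^4 - 142x^2 + 2025. This polynomial is irreducible over Q: it has no rational root (each ±√58 ± √13 is irrational), and any factorization into two quadratics over Q would force √(754) ∈ Q (pairing opposite roots) or √58, √13 ∈ Q (other pairings), all impossible. Hence [Q(γ):Q] = 4 = [Q(√58, √13):Q], so Q(γ) = Q(√58, √13).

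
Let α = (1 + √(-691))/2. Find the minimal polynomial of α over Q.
m_α(x) = x^2 - x + 173

From 2α - 1 = √(-691), squaring gives (2α - 1)^2 = -691, i.e. 4α^2 - 4α + 1 = -691, so α^2 - α + (1 + 691)/4 = 0. Since -691 ≡ 1 (mod 4), (1 + 691)/4 = 173 ∈ Z. The polynomial x^2 - x + 173 has discriminant 1 - 4·(173) = -691, which is not a perfect square in Q (d = -691 is squarefree and ≠ 1), so x^2 - x + 173 is irreducible over Q. It is the minimal polynomial of α.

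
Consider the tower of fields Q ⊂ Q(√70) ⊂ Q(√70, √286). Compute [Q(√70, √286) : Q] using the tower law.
[Q(√70, √286) : Q] = 4

[Q(√70):Q] = 2 (min poly x^2 - 70, irreducible since 70 is squarefree > 1). For the top step, suppose √286 ∈ Q(√70), say √286 = c + d√70 with c, d ∈ Q. Squaring: 286 = c^2 + 70d^2 + 2cd√70. Since √70 ∉ Q this forces 2cd = 0. If d = 0 then √286 = c ∈ Q, contradicting 286 squarefree > 1. If c = 0 then 286 = 70d^2, so 70·286 = (70d)^2 is a perfect square in Q — but 70·286 = 20020 is not a perfect square (since 70 and 286 are distinct squarefree integers). Contradiction. Hence √286 ∉ Q(√70), so x^2 - 286 stays irreducible over Q(√70) and [Q(√70, √286) : Q(√70)] = 2. By the tower law, [Q(√70, √286) : Q] = 2 · 2 = 4.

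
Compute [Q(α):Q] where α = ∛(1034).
[Q(α):Q] = 3

The minimal polynomial of α is x^3 - 1034, irreducible over Q since 1034 is not a perfect cube (so x^3 - 1034 has no rational root). Hence [Q(α):Q] = deg(m_α) = 3.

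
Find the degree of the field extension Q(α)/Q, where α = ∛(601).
[Q(α):Q] = 3

The minimal polynomial of α is x^3 - 601, irreducible over Q since 601 is not a perfect cube (so x^3 - 601 has no rational root). Hence [Q(α):Q] = deg(m_α) = 3.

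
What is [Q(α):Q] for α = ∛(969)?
[Q(α):Q] = 3

The minimal polynomial of α is x^3 - 969, irreducible over Q since 969 is not a perfect cube (so x^3 - 969 has no rational root). Hence [Q(α):Q] = deg(m_α) = 3.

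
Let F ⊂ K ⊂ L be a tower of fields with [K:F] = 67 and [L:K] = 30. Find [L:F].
[L:F] = 2010

The tower law says that for any tower of field extensions F ⊂ K ⊂ L with finite degrees, [L:F] = [L:K] · [K:F]. Here this gives [L:F] = 30 · 67 = 2010.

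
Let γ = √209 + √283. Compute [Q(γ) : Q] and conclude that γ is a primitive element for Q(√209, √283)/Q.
[Q(γ) : Q] = 4 (equivalently, Q(γ) = Q(√209, √283))

Obviously Q(γ) ⊆ Q(√209, √283), and [Q(√209, √283):Q] = 4 (since 209, 283 are distinct squarefree integers > 1 with 59147 not a perfect square). To show equality we compute the minimal polynomial of γ. From γ = √209 + √283: γ^2 = 209 + 2√(59147) + 283 = 492 + 2√(59147), so γ^2 - 492 = 2√(59147); squaring, (γ^2 - 492)^2 = 4·59147, i.e. γ^4 - 984γ^2 + 242064 - 236588 = 0, i.e. γ^4 - 984γ^2 + 5476 = 0. So γ is a root of x^4 - 984x^2 + 5476. This polynomial is irreducible over Q: it has no rational root (each ±√209 ± √283 is irrational), and any factorization into two quadratics over Q would force √(59147) ∈ Q (pairing opposite roots) or √209, √283 ∈ Q (other pairings), all impossible. Hence [Q(γ):Q] = 4 = [Q(√209, √283):Q], so Q(γ) = Q(√209, √283).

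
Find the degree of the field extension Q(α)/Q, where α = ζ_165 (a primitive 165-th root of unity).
[Q(α):Q] = 80

The minimal polynomial of ζ_165 over Q is the 165-th cyclotomic polynomial Φ_165(x), which is irreducible over Q and has degree φ(165) = 80. Hence [Q(α):Q] = φ(165) = 80.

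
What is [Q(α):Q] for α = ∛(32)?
[Q(α):Q] = 3

The minimal polynomial of α is x^3 - 32, irreducible over Q since 32 is not a perfect cube (so x^3 - 32 has no rational root). Hence [Q(α):Q] = deg(m_α) = 3.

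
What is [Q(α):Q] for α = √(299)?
[Q(α):Q] = 2

[Q(α):Q] equals the degree of the minimal polynomial of α. Here α^2 = 299 and x^2 - 299 is irreducible (d = 299 is squarefree, ≠ 1, hence not a square), so deg(m_α) = 2. Thus [Q(α):Q] = 2.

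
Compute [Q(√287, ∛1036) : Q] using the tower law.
[Q(√287, ∛1036) : Q] = 6

Let L = Q(√287, ∛1036). Since Q(√287) ⊂ L and [Q(√287):Q] = 2, the tower law gives 2 | [L:Q]. Likewise Q(∛1036) ⊂ L with [Q(∛1036):Q] = 3 (because 1036 is not a perfect cube), so 3 | [L:Q]. As gcd(2,3) = 1, [L:Q] is divisible by 6. Conversely L is generated over Q by √287 and ∛1036, so [L:Q] ≤ 2·3 = 6. Therefore [Q(√287, ∛1036) : Q] = 6.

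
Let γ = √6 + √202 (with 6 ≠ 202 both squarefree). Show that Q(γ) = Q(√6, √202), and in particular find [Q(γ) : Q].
[Q(γ) : Q] = 4 (equivalently, Q(γ) = Q(√6, √202))

Obviously Q(γ) ⊆ Q(√6, √202), and [Q(√6, √202):Q] = 4 (since 6, 202 are distinct squarefree integers > 1 with 1212 not a perfect square). To show equality we compute the minimal polynomial of γ. From γ = √6 + √202: γ^2 = 6 + 2√(1212) + 202 = 208 + 2√(1212), so γ^2 - 208 = 2√(1212); squaring, (γ^2 - 208)^2 = 4·1212, i.e. γ^4 - 416γ^2 + 43264 - 4848 = 0, i.e. γ^4 - 416γ^2 + 38416 = 0. So γ is a root of x^4 - 416x^2 + 38416. This polynomial is irreducible over Q: it has no rational root (each ±√6 ± √202 is irrational), and any factorization into two quadratics over Q would force √(1212) ∈ Q (pairing opposite roots) or √6, √202 ∈ Q (other pairings), all impossible. Hence [Q(γ):Q] = 4 = [Q(√6, √202):Q], so Q(γ) = Q(√6, √202).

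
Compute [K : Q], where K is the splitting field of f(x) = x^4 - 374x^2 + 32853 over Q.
[K : Q] = 4

Solving the quadratic in x^2: x^2 = (374 ± √(374^2 - 4·32853))/2 = (374 ± √8464)/2 = (374 ± 92)/2, giving x^2 = 141 or x^2 = 233. So f(x) = (x^2 - 141)(x^2 - 233) and the roots of f are ±√141, ±√233. Hence the splitting field is K = Q(√141, √233). Since 141 and 233 are distinct squarefree integers > 1, their product 32853 is not a perfect square, so √233 ∉ Q(√141). By the tower law [K:Q] = [Q(√141,√233):Q(√141)] · [Q(√141):Q] = 2 · 2 = 4.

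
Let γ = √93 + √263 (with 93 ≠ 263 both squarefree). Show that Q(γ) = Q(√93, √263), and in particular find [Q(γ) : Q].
[Q(γ) : Q] = 4 (equivalently, Q(γ) = Q(√93, √263))

Obviously Q(γ) ⊆ Q(√93, √263), and [Q(√93, √263):Q] = 4 (since 93, 263 are distinct squarefree integers > 1 with 24459 not a perfect square). To show equality we compute the minimal polynomial of γ. From γ = √93 + √263: γ^2 = 93 + 2√(24459) + 263 = 356 + 2√(24459), so γ^2 - 356 = 2√(24459); squaring, (γ^2 - 356)^2 = 4·24459, i.e. γ^4 - 712γ^2 + 126736 - 97836 = 0, i.e. γ^4 - 712γ^2 + 28900 = 0. So γ is a root of x^4 - 712x^2 + 28900. This polynomial is irreducible over Q: it has no rational root (each ±√93 ± √263 is irrational), and any factorization into two quadratics over Q would force √(24459) ∈ Q (pairing opposite roots) or √93, √263 ∈ Q (other pairings), all impossible. Hence [Q(γ):Q] = 4 = [Q(√93, √263):Q], so Q(γ) = Q(√93, √263).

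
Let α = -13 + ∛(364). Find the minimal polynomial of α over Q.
m_α(x) = x^3 + 39x^2 + 507x + 1833

Set β = α + 13 = ∛(364), so β^3 = 364. Then (α + 13)^3 - 364 = 0, i.e. α is a root of g(x) = (x + 13)^3 - 364 = x^3 + 39x^2 + 507x + 1833. Since g(x) = h(x + 13) where h(x) = x^3 - 364, and h is irreducible over Q (because 364 is not a perfect cube, so h has no rational root, and a monic cubic with no rational root is irreducible), g is also irreducible (irreducibility is preserved under the substitution x → x + 13). Hence m_α(x) = x^3 + 39x^2 + 507x + 1833.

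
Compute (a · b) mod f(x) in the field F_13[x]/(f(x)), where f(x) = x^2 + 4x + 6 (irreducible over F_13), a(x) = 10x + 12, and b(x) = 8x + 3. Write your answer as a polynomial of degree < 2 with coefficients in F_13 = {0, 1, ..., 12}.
a · b ≡ x + 11 (mod f(x))

Multiply in F_13[x]: a(x)·b(x) = (10x + 12)·(8x + 3) = 2x^2 + 9x + 10. This has degree ≥ 2, so divide by f(x) over F_13: 2x^2 + 9x + 10 = (2)·(x^2 + 4x + 6) + (x + 11). Hence a·b ≡ x + 11 (mod f). (F_13[x]/(f) is a field with 13^2 = 169 elements since f is irreducible of degree 2.)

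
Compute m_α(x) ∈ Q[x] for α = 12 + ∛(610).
m_α(x) = x^3 - 36x^2 + 432x - 2338

Set β = α - 12 = ∛(610), so β^3 = 610. Then (α - 12)^3 - 610 = 0, i.e. α is a root of g(x) = (x - 12)^3 - 610 = x^3 - 36x^2 + 432x - 2338. Since g(x) = h(x - 12) where h(x) = x^3 - 610, and h is irreducible over Q (because 610 is not a perfect cube, so h has no rational root, and a monic cubic with no rational root is irreducible), g is also irreducible (irreducibility is preserved under the substitution x → x - 12). Hence m_α(x) = x^3 - 36x^2 + 432x - 2338.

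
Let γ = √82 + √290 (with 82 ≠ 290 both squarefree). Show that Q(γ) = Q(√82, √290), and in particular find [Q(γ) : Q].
[Q(γ) : Q] = 4 (equivalently, Q(γ) = Q(√82, √290))

Obviously Q(γ) ⊆ Q(√82, √290), and [Q(√82, √290):Q] = 4 (since 82, 290 are distinct squarefree integers > 1 with 23780 not a perfect square). To show equality we compute the minimal polynomial of γ. From γ = √82 + √290: γ^2 = 82 + 2√(23780) + 290 = 372 + 2√(23780), so γ^2 - 372 = 2√(23780); squaring, (γ^2 - 372)^2 = 4·23780, i.e. γ^4 - 744γ^2 + 138384 - 95120 = 0, i.e. γ^4 - 744γ^2 + 43264 = 0. So γ is a root of x^4 - 744x^2 + 43264. This polynomial is irreducible over Q: it has no rational root (each ±√82 ± √290 is irrational), and any factorization into two quadratics over Q would force √(23780) ∈ Q (pairing opposite roots) or √82, √290 ∈ Q (other pairings), all impossible. Hence [Q(γ):Q] = 4 = [Q(√82, √290):Q], so Q(γ) = Q(√82, √290).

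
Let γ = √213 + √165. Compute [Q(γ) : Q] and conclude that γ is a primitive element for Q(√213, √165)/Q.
[Q(γ) : Q] = 4 (equivalently, Q(γ) = Q(√213, √165))

Obviously Q(γ) ⊆ Q(√213, √165), and [Q(√213, √165):Q] = 4 (since 213, 165 are distinct squarefree integers > 1 with 35145 not a perfect square). To show equality we compute the minimal polynomial of γ. From γ = √213 + √165: γ^2 = 213 + 2√(35145) + 165 = 378 + 2√(35145), so γ^2 - 378 = 2√(35145); squaring, (γ^2 - 378)^2 = 4·35145, i.e. γ^4 - 756γ^2 + 142884 - 140580 = 0, i.e. γ^4 - 756γ^2 + 2304 = 0. So γ is a root of x^4 - 756x^2 + 2304. This polynomial is irreducible over Q: it has no rational root (each ±√213 ± √165 is irrational), and any factorization into two quadratics over Q would force √(35145) ∈ Q (pairing opposite roots) or √213, √165 ∈ Q (other pairings), all impossible. Hence [Q(γ):Q] = 4 = [Q(√213, √165):Q], so Q(γ) = Q(√213, √165).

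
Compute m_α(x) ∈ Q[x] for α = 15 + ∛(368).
m_α(x) = x^3 - 45x^2 + 675x - 3743

Set β = α - 15 = ∛(368), so β^3 = 368. Then (α - 15)^3 - 368 = 0, i.e. α is a root of g(x) = (x - 15)^3 - 368 = x^3 - 45x^2 + 675x - 3743. Since g(x) = h(x - 15) where h(x) = x^3 - 368, and h is irreducible over Q (because 368 is not a perfect cube, so h has no rational root, and a monic cubic with no rational root is irreducible), g is also irreducible (irreducibility is preserved under the substitution x → x - 15). Hence m_α(x) = x^3 - 45x^2 + 675x - 3743.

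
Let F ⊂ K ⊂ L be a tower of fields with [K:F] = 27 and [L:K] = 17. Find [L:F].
[L:F] = 459

The tower law says that for any tower of field extensions F ⊂ K ⊂ L with finite degrees, [L:F] = [L:K] · [K:F]. Here this gives [L:F] = 17 · 27 = 459.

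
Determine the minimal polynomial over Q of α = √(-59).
m_α(x) = x^2 + 59

α satisfies α^2 + 59 = 0, so x^2 + 59 annihilates α. Since d = -59 is squarefree and ≠ 1, it is not a perfect square in Q, so x^2 + 59 has no rational root and is therefore irreducible over Q (a degree-2 polynomial over a field is irreducible iff it has no root). Hence m_α(x) = x^2 + 59.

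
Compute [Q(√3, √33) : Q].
[Q(√3, √33) : Q] = 4

[Q(√3):Q] = 2 (min poly x^2 - 3, irreducible since 3 is squarefree > 1). For the top step, suppose √33 ∈ Q(√3), say √33 = c + d√3 with c, d ∈ Q. Squaring: 33 = c^2 + 3d^2 + 2cd√3. Since √3 ∉ Q this forces 2cd = 0. If d = 0 then √33 = c ∈ Q, contradicting 33 squarefree > 1. If c = 0 then 33 = 3d^2, so 3·33 = (3d)^2 is a perfect square in Q — but 3·33 = 99 is not a perfect square (since 3 and 33 are distinct squarefree integers). Contradiction. Hence √33 ∉ Q(√3), so x^2 - 33 stays irreducible over Q(√3) and [Q(√3, √33) : Q(√3)] = 2. By the tower law, [Q(√3, √33) : Q] = 2 · 2 = 4.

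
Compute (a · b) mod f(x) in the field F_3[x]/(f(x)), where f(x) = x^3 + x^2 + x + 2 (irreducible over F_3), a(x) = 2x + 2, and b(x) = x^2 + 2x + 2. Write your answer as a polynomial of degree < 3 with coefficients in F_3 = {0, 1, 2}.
a · b ≡ x^2 (mod f(x))

Multiply in F_3[x]: a(x)·b(x) = (2x + 2)·(x^2 + 2x + 2) = 2x^3 + 2x + 1. This has degree ≥ 3, so divide by f(x) over F_3: 2x^3 + 2x + 1 = (2)·(x^3 + x^2 + x + 2) + (x^2). Hence a·b ≡ x^2 (mod f). (F_3[x]/(f) is a field with 3^3 = 27 elements since f is irreducible of degree 3.)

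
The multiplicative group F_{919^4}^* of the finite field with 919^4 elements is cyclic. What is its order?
|F_{919^4}^*| = 713283282720

F_{919^4} has 919^4 = 713283282721 elements; its multiplicative group consists of all nonzero elements, so |F_{919^4}^*| = 713283282721 - 1 = 713283282720. (It is cyclic since any finite subgroup of the multiplicative group of a field is cyclic.)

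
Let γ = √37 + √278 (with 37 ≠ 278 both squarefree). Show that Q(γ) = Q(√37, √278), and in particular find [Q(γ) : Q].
[Q(γ) : Q] = 4 (equivalently, Q(γ) = Q(√37, √278))

Obviously Q(γ) ⊆ Q(√37, √278), and [Q(√37, √278):Q] = 4 (since 37, 278 are distinct squarefree integers > 1 with 10286 not a perfect square). To show equality we compute the minimal polynomial of γ. From γ = √37 + √278: γ^2 = 37 + 2√(10286) + 278 = 315 + 2√(10286), so γ^2 - 315 = 2√(10286); squaring, (γ^2 - 315)^2 = 4·10286, i.e. γ^4 - 630γ^2 + 99225 - 41144 = 0, i.e. γ^4 - 630γ^2 + 58081 = 0. So γ is a root of x^4 - 630x^2 + 58081. This polynomial is irreducible over Q: it has no rational root (each ±√37 ± √278 is irrational), and any factorization into two quadratics over Q would force √(10286) ∈ Q (pairing opposite roots) or √37, √278 ∈ Q (other pairings), all impossible. Hence [Q(γ):Q] = 4 = [Q(√37, √278):Q], so Q(γ) = Q(√37, √278).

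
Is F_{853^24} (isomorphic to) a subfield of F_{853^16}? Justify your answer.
No: F_{853^24} is not a subfield of F_{853^16}

F_{p^m} embeds in F_{p^n} iff m | n. Here 24 ∤ 16 (since 16 = 0·24 + 16 with remainder 16 ≠ 0), so F_{853^24} is not a subfield of F_{853^16}. Equivalently: if it were, the tower law would give 24 = [F_{853^24}:F_853] dividing [F_{853^16}:F_853] = 16, contradiction.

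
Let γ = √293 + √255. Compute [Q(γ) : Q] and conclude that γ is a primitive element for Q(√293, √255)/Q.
[Q(γ) : Q] = 4 (equivalently, Q(γ) = Q(√293, √255))

Obviously Q(γ) ⊆ Q(√293, √255), and [Q(√293, √255):Q] = 4 (since 293, 255 are distinct squarefree integers > 1 with 74715 not a perfect square). To show equality we compute the minimal polynomial of γ. From γ = √293 + √255: γ^2 = 293 + 2√(74715) + 255 = 548 + 2√(74715), so γ^2 - 548 = 2√(74715); squaring, (γ^2 - 548)^2 = 4·74715, i.e. γ^4 - 1096γ^2 + 300304 - 298860 = 0, i.e. γ^4 - 1096γ^2 + 1444 = 0. So γ is a root of x^4 - 1096x^2 + 1444. This polynomial is irreducible over Q: it has no rational root (each ±√293 ± √255 is irrational), and any factorization into two quadratics over Q would force √(74715) ∈ Q (pairing opposite roots) or √293, √255 ∈ Q (other pairings), all impossible. Hence [Q(γ):Q] = 4 = [Q(√293, √255):Q], so Q(γ) = Q(√293, √255).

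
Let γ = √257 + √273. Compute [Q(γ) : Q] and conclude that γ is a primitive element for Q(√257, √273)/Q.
[Q(γ) : Q] = 4 (equivalently, Q(γ) = Q(√257, √273))

Obviously Q(γ) ⊆ Q(√257, √273), and [Q(√257, √273):Q] = 4 (since 257, 273 are distinct squarefree integers > 1 with 70161 not a perfect square). To show equality we compute the minimal polynomial of γ. From γ = √257 + √273: γ^2 = 257 + 2√(70161) + 273 = 530 + 2√(70161), so γ^2 - 530 = 2√(70161); squaring, (γ^2 - 530)^2 = 4·70161, i.e. γ^4 - 1060γ^2 + 280900 - 280644 = 0, i.e. γ^4 - 1060γ^2 + 256 = 0. So γ is a root of x^4 - 1060x^2 + 256. This polynomial is irreducible over Q: it has no rational root (each ±√257 ± √273 is irrational), and any factorization into two quadratics over Q would force √(70161) ∈ Q (pairing opposite roots) or √257, √273 ∈ Q (other pairings), all impossible. Hence [Q(γ):Q] = 4 = [Q(√257, √273):Q], so Q(γ) = Q(√257, √273).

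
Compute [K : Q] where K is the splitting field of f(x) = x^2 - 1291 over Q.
[K : Q] = 2

f(x) = x^2 - 1291 factors as (x - √1291)(x + √1291). The splitting field is K = Q(√1291). Since 1291 is squarefree and > 1, it is not a perfect square, so x^2 - 1291 is irreducible over Q and [Q(√1291) : Q] = 2. Hence [K : Q] = 2.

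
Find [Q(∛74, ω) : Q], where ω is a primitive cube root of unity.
[Q(∛74, ω) : Q] = 6

[Q(∛74):Q] = 3 (min poly x^3 - 74, irreducible since 74 is not a perfect cube). [Q(ω):Q] = 2 (min poly x^2 + x + 1). Since Q(∛74) ⊂ R and ω ∉ R, we have ω ∉ Q(∛74), so x^2 + x + 1 remains irreducible over Q(∛74) and [Q(∛74, ω) : Q(∛74)] = 2. By the tower law, [Q(∛74, ω) : Q] = 3 · 2 = 6. (In fact Q(∛74, ω) is the splitting field of x^3 - 74 over Q.)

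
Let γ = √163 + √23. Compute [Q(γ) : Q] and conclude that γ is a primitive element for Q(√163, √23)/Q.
[Q(γ) : Q] = 4 (equivalently, Q(γ) = Q(√163, √23))

Obviously Q(γ) ⊆ Q(√163, √23), and [Q(√163, √23):Q] = 4 (since 163, 23 are distinct squarefree integers > 1 with 3749 not a perfect square). To show equality we compute the minimal polynomial of γ. From γ = √163 + √23: γ^2 = 163 + 2√(3749) + 23 = 186 + 2√(3749), so γ^2 - 186 = 2√(3749); squaring, (γ^2 - 186)^2 = 4·3749, i.e. γ^4 - 372γ^2 + 34596 - 14996 = 0, i.e. γ^4 - 372γ^2 + 19600 = 0. So γ is a root of x^4 - 372x^2 + 19600. This polynomial is irreducible over Q: it has no rational root (each ±√163 ± √23 is irrational), and any factorization into two quadratics over Q would force √(3749) ∈ Q (pairing opposite roots) or √163, √23 ∈ Q (other pairings), all impossible. Hence [Q(γ):Q] = 4 = [Q(√163, √23):Q], so Q(γ) = Q(√163, √23).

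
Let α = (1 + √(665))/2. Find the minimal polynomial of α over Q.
m_α(x) = x^2 - x - 166

From 2α - 1 = √(665), squaring gives (2α - 1)^2 = 665, i.e. 4α^2 - 4α + 1 = 665, so α^2 - α + (1 - 665)/4 = 0. Since 665 ≡ 1 (mod 4), (1 - 665)/4 = -166 ∈ Z. The polynomial x^2 - x - 166 has discriminant 1 - 4·(-166) = 665, which is not a perfect square in Q (d = 665 is squarefree and ≠ 1), so x^2 - x - 166 is irreducible over Q. It is the minimal polynomial of α.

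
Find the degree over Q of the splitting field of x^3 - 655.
[K : Q] = 6

The roots of x^3 - 655 are ∛655, ω∛655, ω^2∛655 where ω = e^(2πi/3) is a primitive cube root of unity, so K = Q(∛655, ω). Now [Q(∛655):Q] = 3 (since 655 is not a perfect cube, x^3 - 655 is irreducible) and [Q(ω):Q] = 2. Both 2 and 3 divide [K:Q], and [K:Q] ≤ 3·2 = 6, so [K:Q] = 6. (Equivalently: Q(∛655) ⊂ R but ω ∉ R, so [K : Q(∛655)] = 2.)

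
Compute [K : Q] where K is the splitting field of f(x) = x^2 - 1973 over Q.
[K : Q] = 2

f(x) = x^2 - 1973 factors as (x - √1973)(x + √1973). The splitting field is K = Q(√1973). Since 1973 is squarefree and > 1, it is not a perfect square, so x^2 - 1973 is irreducible over Q and [Q(√1973) : Q] = 2. Hence [K : Q] = 2.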